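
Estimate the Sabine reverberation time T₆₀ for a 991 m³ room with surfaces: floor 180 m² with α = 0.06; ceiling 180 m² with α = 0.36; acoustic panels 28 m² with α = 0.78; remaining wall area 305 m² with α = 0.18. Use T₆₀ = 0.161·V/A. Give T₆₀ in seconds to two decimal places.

Total absorption A = 180·0.06 + 180·0.36 + 28·0.78 + 305·0.18 = 152.34 m² sabins.
T₆₀ = 0.161·V/A = 0.161·991/152.34 = 1.047 s.

1.05 s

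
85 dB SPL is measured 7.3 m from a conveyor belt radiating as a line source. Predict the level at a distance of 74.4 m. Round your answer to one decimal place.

74.9 dB SPL

Line-source attenuation: ΔL = 10·log₁₀(r₂/r₁) = 10·log₁₀(74.4/7.3) = 10.083 dB.
L₂ = 85 − 10·log₁₀(74.4/7.3) = 85 − 10.083 = 74.92 dB SPL.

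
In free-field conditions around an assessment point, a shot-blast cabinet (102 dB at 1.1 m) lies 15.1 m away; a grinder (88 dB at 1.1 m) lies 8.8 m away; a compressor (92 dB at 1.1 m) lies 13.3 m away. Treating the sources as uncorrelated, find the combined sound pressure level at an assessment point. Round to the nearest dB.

80 dB

First find each source's level at the receiver (point-source: −20·log₁₀(r/r_ref)), then combine on an intensity basis.
shot-blast cabinet: 102 − 20·log₁₀(15.1/1.1) = 102 − 22.75 = 79.25 dB.
grinder: 88 − 20·log₁₀(8.8/1.1) = 88 − 18.06 = 69.94 dB.
compressor: 92 − 20·log₁₀(13.3/1.1) = 92 − 21.65 = 70.35 dB.
Σ 10^(L/10) = 1.048e+08 → L_total = 10·log₁₀(1.048e+08) = 80.20 dB.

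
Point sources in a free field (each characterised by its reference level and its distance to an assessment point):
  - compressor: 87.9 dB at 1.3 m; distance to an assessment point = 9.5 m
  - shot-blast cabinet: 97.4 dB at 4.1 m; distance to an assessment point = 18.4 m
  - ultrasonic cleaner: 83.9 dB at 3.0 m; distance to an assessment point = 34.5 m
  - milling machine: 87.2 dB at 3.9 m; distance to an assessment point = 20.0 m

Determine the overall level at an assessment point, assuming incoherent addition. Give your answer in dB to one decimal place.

Apply inverse-square spreading to bring every level to the receiver, then sum 10^(L/10).
compressor: 87.9 − 20·log₁₀(9.5/1.3) = 87.9 − 17.28 = 70.62 dB.
shot-blast cabinet: 97.4 − 20·log₁₀(18.4/4.1) = 97.4 − 13.04 = 84.36 dB.
ultrasonic cleaner: 83.9 − 20·log₁₀(34.5/3.0) = 83.9 − 21.21 = 62.69 dB.
milling machine: 87.2 − 20·log₁₀(20.0/3.9) = 87.2 − 14.20 = 73.00 dB.
Σ 10^(L/10) = 3.062e+08 → L_total = 10·log₁₀(3.062e+08) = 84.86 dB.

84.9 dB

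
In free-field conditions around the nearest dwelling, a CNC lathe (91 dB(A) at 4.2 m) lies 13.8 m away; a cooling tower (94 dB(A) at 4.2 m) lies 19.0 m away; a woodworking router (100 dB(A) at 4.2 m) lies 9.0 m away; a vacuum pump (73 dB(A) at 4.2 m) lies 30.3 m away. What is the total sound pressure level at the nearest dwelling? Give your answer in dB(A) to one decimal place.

93.8 dB(A)

Propagate each source to the receiver with L = L_ref − 20·log₁₀(r/r_ref), then add intensities.
CNC lathe: 91 − 20·log₁₀(13.8/4.2) = 91 − 10.33 = 80.67 dB(A).
cooling tower: 94 − 20·log₁₀(19.0/4.2) = 94 − 13.11 = 80.89 dB(A).
woodworking router: 100 − 20·log₁₀(9.0/4.2) = 100 − 6.62 = 93.38 dB(A).
vacuum pump: 73 − 20·log₁₀(30.3/4.2) = 73 − 17.16 = 55.84 dB(A).
Σ 10^(L/10) = 2.418e+09 → L_total = 10·log₁₀(2.418e+09) = 93.83 dB(A).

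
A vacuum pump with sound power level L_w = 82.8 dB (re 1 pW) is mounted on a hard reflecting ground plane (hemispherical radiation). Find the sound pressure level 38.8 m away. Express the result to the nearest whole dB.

43 dB

L_p = L_w − 10·log₁₀(2π·r²) with r = 38.8 m.
2π·r² = 9459 m², 10·log₁₀ of that is 39.758 dB.
L_p = 82.8 − 39.758 = 43.04 dB.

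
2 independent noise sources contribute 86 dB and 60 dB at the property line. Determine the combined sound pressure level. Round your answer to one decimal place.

86.0 dB

Incoherent sources combine by intensity addition: L_total = 10·log₁₀(Σ 10^(L_i/10)).
Σ 10^(L/10) = 10^(86/10) + 10^(60/10) = 3.991e+08.
L_total = 10·log₁₀(3.991e+08) = 86.01 dB.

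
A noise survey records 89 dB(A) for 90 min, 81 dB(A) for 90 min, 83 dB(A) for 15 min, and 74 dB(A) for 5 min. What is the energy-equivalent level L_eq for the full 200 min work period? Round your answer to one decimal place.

86.3 dB(A)

L_eq = 10·log₁₀[(1/T)·Σ tᵢ·10^(Lᵢ/10)] with T = 200 min.
Σ tᵢ·10^(Lᵢ/10) = 90·10^(89/10) + 90·10^(81/10) + 15·10^(83/10) + 5·10^(74/10) = 8.594e+10.
L_eq = 10·log₁₀(8.594e+10/200) = 86.33 dB(A).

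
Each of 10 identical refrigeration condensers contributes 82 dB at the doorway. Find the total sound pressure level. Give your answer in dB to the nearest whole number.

92 dB

N identical incoherent sources raise the level by 10·log₁₀ N.
L_total = 82 + 10·log₁₀(10) = 82 + 10.000 = 92.00 dB.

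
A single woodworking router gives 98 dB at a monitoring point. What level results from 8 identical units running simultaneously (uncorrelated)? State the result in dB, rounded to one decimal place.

N identical incoherent sources raise the level by 10·log₁₀ N.
L_total = 98 + 10·log₁₀(8) = 98 + 9.031 = 107.03 dB.

107.0 dB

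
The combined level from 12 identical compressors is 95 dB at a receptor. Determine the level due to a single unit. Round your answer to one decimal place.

For N identical incoherent sources L_total = L₁ + 10·log₁₀ N, so L₁ = 95 − 10·log₁₀(12) = 95 − 10.792.

84.2 dB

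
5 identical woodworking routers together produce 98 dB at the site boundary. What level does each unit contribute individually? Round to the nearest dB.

91 dB

Dividing the total intensity by 5 lowers the level by 10·log₁₀ 5 = 6.990 dB: L₁ = 98 − 6.990.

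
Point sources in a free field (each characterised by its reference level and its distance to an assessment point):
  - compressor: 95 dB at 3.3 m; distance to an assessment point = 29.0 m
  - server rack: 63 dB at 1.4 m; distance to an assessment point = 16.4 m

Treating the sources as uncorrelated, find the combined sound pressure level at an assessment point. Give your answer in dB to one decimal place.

Propagate each source to the receiver with L = L_ref − 20·log₁₀(r/r_ref), then add intensities.
compressor: 95 − 20·log₁₀(29.0/3.3) = 95 − 18.88 = 76.12 dB.
server rack: 63 − 20·log₁₀(16.4/1.4) = 63 − 21.37 = 41.63 dB.
Σ 10^(L/10) = 4.096e+07 → L_total = 10·log₁₀(4.096e+07) = 76.12 dB.

76.1 dB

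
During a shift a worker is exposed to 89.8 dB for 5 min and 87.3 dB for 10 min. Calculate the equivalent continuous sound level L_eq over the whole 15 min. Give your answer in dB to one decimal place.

88.3 dB

L_eq = 10·log₁₀[(1/T)·Σ tᵢ·10^(Lᵢ/10)] with T = 15 min.
Σ tᵢ·10^(Lᵢ/10) = 5·10^(89.8/10) + 10·10^(87.3/10) = 1.015e+10.
L_eq = 10·log₁₀(1.015e+10/15) = 88.30 dB.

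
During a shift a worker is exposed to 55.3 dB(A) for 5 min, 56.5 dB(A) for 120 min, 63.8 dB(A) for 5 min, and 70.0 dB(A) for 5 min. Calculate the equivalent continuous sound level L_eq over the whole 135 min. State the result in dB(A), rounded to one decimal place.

L_eq = 10·log₁₀[(1/T)·Σ tᵢ·10^(Lᵢ/10)] with T = 135 min.
Σ tᵢ·10^(Lᵢ/10) = 5·10^(55.3/10) + 120·10^(56.5/10) + 5·10^(63.8/10) + 5·10^(70.0/10) = 1.173e+08.
L_eq = 10·log₁₀(1.173e+08/135) = 59.39 dB(A).

59.4 dB(A)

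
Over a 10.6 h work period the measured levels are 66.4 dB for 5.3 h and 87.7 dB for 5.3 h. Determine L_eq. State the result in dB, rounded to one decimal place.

L_eq = 10·log₁₀[(1/T)·Σ tᵢ·10^(Lᵢ/10)] with T = 10.6 h.
Σ tᵢ·10^(Lᵢ/10) = 5.3·10^(66.4/10) + 5.3·10^(87.7/10) = 3.144e+09.
L_eq = 10·log₁₀(3.144e+09/10.6) = 84.72 dB.

84.7 dB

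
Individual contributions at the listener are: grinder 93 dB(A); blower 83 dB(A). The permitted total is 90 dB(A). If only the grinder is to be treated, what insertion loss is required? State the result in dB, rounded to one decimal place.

4.0 dB

Fixed contribution from the other source: Σ 10^(L/10) = 10^(83/10) = 1.995e+08 (83.00 dB(A)).
To meet 90 dB(A) overall, the treated grinder may contribute at most 10^(90/10) − 1.995e+08 = 8.005e+08, i.e. 89.03 dB(A).
So the grinder must be reduced from 93 to 89.03 dB(A): IL = 3.97 dB.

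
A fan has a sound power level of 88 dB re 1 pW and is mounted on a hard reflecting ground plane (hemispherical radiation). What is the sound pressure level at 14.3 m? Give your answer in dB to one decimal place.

Free-field hemispherical radiation: L_p = L_w − 10·log₁₀(2π·r²), r = 14.3 m.
2π·r² = 1285 m², 10·log₁₀ of that is 31.089 dB.
L_p = 88 − 31.089 = 56.91 dB.

56.9 dB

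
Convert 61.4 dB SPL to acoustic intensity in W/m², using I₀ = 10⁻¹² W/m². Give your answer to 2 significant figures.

L = 10·log₁₀(I/I₀) ⇒ I = I₀·10^(L/10) = 10⁻¹² × 10^6.14.

1.4e-06 W/m²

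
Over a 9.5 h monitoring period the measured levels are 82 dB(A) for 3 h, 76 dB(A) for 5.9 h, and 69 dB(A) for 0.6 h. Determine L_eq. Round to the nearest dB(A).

79 dB(A)

The energy average is taken in the linear domain: L_eq = 10·log₁₀[(Σ tᵢ·10^(Lᵢ/10))/T], T = 9.5 h.
Σ tᵢ·10^(Lᵢ/10) = 3·10^(82/10) + 5.9·10^(76/10) + 0.6·10^(69/10) = 7.151e+08.
L_eq = 10·log₁₀(7.151e+08/9.5) = 78.77 dB(A).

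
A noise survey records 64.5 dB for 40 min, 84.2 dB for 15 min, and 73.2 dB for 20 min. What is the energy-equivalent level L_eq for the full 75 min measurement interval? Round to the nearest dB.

L_eq = 10·log₁₀[(1/T)·Σ tᵢ·10^(Lᵢ/10)] with T = 75 min.
Σ tᵢ·10^(Lᵢ/10) = 40·10^(64.5/10) + 15·10^(84.2/10) + 20·10^(73.2/10) = 4.476e+09.
L_eq = 10·log₁₀(4.476e+09/75) = 77.76 dB.

78 dB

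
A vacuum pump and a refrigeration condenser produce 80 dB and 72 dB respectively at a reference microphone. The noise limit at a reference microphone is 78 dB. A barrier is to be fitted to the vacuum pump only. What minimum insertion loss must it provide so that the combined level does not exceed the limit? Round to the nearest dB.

3 dB

Everything except the vacuum pump sums to 10^(72/10) = 1.585e+07 in linear terms, 72.00 dB.
To meet 78 dB overall, the treated vacuum pump may contribute at most 10^(78/10) − 1.585e+07 = 4.725e+07, i.e. 76.74 dB.
So the vacuum pump must be reduced from 80 to 76.74 dB: IL = 3.26 dB.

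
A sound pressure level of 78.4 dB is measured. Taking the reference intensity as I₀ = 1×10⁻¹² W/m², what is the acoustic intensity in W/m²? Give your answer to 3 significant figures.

6.92e-05 W/m²

L = 10·log₁₀(I/I₀) ⇒ I = I₀·10^(L/10) = 10⁻¹² × 10^7.84.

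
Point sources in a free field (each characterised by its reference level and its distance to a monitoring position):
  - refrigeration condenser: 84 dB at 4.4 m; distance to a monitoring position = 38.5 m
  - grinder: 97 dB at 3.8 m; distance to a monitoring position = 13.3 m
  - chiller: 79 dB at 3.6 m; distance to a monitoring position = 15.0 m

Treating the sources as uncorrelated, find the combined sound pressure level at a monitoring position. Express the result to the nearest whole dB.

Apply inverse-square spreading to bring every level to the receiver, then sum 10^(L/10).
refrigeration condenser: 84 − 20·log₁₀(38.5/4.4) = 84 − 18.84 = 65.16 dB.
grinder: 97 − 20·log₁₀(13.3/3.8) = 97 − 10.88 = 86.12 dB.
chiller: 79 − 20·log₁₀(15.0/3.6) = 79 − 12.40 = 66.60 dB.
Σ 10^(L/10) = 4.170e+08 → L_total = 10·log₁₀(4.170e+08) = 86.20 dB.

86 dB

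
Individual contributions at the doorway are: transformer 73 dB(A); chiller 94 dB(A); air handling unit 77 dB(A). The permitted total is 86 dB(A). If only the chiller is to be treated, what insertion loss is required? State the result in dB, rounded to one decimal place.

Fixed contribution from the other sources: Σ 10^(L/10) = 10^(73/10) + 10^(77/10) = 7.007e+07 (78.46 dB(A)).
To meet 86 dB(A) overall, the treated chiller may contribute at most 10^(86/10) − 7.007e+07 = 3.280e+08, i.e. 85.16 dB(A).
So the chiller must be reduced from 94 to 85.16 dB(A): IL = 8.84 dB.

8.8 dB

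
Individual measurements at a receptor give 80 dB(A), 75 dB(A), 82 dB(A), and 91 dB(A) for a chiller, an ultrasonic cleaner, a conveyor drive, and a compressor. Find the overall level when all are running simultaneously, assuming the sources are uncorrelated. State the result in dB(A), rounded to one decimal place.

91.9 dB(A)

Incoherent sources combine by intensity addition: L_total = 10·log₁₀(Σ 10^(L_i/10)).
Σ 10^(L/10) = 10^(80/10) + 10^(75/10) + 10^(82/10) + 10^(91/10) = 1.549e+09.
L_total = 10·log₁₀(1.549e+09) = 91.90 dB(A).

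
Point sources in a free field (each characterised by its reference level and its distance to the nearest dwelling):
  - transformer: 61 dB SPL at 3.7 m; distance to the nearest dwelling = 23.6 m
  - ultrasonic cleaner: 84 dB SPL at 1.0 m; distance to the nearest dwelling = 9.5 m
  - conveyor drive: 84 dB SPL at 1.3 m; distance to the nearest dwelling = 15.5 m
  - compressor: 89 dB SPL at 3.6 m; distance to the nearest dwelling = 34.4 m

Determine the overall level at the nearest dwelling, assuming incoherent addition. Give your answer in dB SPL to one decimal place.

71.2 dB SPL

Propagate each source to the receiver with L = L_ref − 20·log₁₀(r/r_ref), then add intensities.
transformer: 61 − 20·log₁₀(23.6/3.7) = 61 − 16.09 = 44.91 dB SPL.
ultrasonic cleaner: 84 − 20·log₁₀(9.5/1.0) = 84 − 19.55 = 64.45 dB SPL.
conveyor drive: 84 − 20·log₁₀(15.5/1.3) = 84 − 21.53 = 62.47 dB SPL.
compressor: 89 − 20·log₁₀(34.4/3.6) = 89 − 19.61 = 69.39 dB SPL.
Σ 10^(L/10) = 1.328e+07 → L_total = 10·log₁₀(1.328e+07) = 71.23 dB SPL.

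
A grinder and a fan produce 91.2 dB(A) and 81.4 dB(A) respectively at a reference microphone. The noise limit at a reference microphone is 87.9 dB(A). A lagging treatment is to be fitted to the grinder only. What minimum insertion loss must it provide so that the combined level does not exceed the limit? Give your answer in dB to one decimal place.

4.4 dB

Everything except the grinder sums to 10^(81.4/10) = 1.380e+08 in linear terms, 81.40 dB(A).
The limit corresponds to 10^(87.9/10) = 6.166e+08; subtracting the fixed part leaves 4.786e+08 for the grinder, i.e. 86.80 dB(A).
Required insertion loss = 91.2 − 86.80 = 4.40 dB.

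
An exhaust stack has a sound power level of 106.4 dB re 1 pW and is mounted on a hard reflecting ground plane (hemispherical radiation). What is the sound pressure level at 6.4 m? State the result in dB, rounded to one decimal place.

L_p = L_w − 10·log₁₀(2π·r²) with r = 6.4 m.
2π·r² = 257.4 m², 10·log₁₀ of that is 24.105 dB.
L_p = 106.4 − 24.105 = 82.29 dB.

82.3 dB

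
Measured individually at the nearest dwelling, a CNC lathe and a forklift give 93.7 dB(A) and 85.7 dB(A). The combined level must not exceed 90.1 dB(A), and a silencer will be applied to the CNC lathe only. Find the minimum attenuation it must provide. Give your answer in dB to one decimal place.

5.6 dB

The untreated sources together contribute 10^(85.7/10) = 3.715e+08, i.e. 85.70 dB(A).
To meet 90.1 dB(A) overall, the treated CNC lathe may contribute at most 10^(90.1/10) − 3.715e+08 = 6.518e+08, i.e. 88.14 dB(A).
So the CNC lathe must be reduced from 93.7 to 88.14 dB(A): IL = 5.56 dB.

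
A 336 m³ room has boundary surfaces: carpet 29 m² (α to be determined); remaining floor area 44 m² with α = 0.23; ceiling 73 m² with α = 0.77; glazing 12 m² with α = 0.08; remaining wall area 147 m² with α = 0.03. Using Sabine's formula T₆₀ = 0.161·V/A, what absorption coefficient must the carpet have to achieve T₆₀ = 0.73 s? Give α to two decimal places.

From T₆₀ = 0.161·V/A, the target T₆₀ = 0.73 s needs A = 0.161·336/0.73 = 74.10 m².
Absorption from the other surfaces = 44·0.23 + 73·0.77 + 12·0.08 + 147·0.03 = 71.70 m², so the carpet must supply 2.40 m² over 29 m².
α = 2.40/29 = 0.083.

0.08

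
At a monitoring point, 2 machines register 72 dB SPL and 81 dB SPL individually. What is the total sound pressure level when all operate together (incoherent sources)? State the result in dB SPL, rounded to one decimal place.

81.5 dB SPL

For uncorrelated sources the intensities add, so convert each level to linear form, sum, and take 10·log₁₀ of the total.
Σ 10^(L/10) = 10^(72/10) + 10^(81/10) = 1.417e+08.
L_total = 10·log₁₀(1.417e+08) = 81.51 dB SPL.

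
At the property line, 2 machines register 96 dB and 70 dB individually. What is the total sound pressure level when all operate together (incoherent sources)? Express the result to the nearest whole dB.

For uncorrelated sources the intensities add, so convert each level to linear form, sum, and take 10·log₁₀ of the total.
Σ 10^(L/10) = 10^(96/10) + 10^(70/10) = 3.991e+09.
L_total = 10·log₁₀(3.991e+09) = 96.01 dB.

96 dB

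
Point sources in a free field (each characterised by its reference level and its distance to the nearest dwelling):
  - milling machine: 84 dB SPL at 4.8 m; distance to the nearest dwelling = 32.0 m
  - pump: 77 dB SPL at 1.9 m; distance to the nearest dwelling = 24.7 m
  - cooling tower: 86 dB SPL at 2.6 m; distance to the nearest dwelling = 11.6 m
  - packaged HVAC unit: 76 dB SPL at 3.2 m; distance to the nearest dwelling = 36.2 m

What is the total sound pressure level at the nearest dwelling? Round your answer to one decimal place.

Propagate each source to the receiver with L = L_ref − 20·log₁₀(r/r_ref), then add intensities.
milling machine: 84 − 20·log₁₀(32.0/4.8) = 84 − 16.48 = 67.52 dB SPL.
pump: 77 − 20·log₁₀(24.7/1.9) = 77 − 22.28 = 54.72 dB SPL.
cooling tower: 86 − 20·log₁₀(11.6/2.6) = 86 − 12.99 = 73.01 dB SPL.
packaged HVAC unit: 76 − 20·log₁₀(36.2/3.2) = 76 − 21.07 = 54.93 dB SPL.
Σ 10^(L/10) = 2.626e+07 → L_total = 10·log₁₀(2.626e+07) = 74.19 dB SPL.

74.2 dB SPL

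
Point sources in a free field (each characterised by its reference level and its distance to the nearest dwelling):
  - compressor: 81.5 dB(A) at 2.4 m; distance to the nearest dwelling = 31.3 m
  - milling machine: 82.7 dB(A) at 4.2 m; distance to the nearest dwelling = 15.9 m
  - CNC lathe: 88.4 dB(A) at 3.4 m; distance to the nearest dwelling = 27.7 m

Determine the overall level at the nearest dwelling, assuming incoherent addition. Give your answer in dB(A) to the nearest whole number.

Propagate each source to the receiver with L = L_ref − 20·log₁₀(r/r_ref), then add intensities.
compressor: 81.5 − 20·log₁₀(31.3/2.4) = 81.5 − 22.31 = 59.19 dB(A).
milling machine: 82.7 − 20·log₁₀(15.9/4.2) = 82.7 − 11.56 = 71.14 dB(A).
CNC lathe: 88.4 − 20·log₁₀(27.7/3.4) = 88.4 − 18.22 = 70.18 dB(A).
Σ 10^(L/10) = 2.425e+07 → L_total = 10·log₁₀(2.425e+07) = 73.85 dB(A).

74 dB(A)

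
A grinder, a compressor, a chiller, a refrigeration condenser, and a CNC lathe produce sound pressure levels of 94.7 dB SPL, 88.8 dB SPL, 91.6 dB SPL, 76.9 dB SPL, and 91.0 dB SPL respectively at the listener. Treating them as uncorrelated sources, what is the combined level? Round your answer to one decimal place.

98.1 dB SPL

Incoherent sources combine by intensity addition: L_total = 10·log₁₀(Σ 10^(L_i/10)).
Σ 10^(L/10) = 10^(94.7/10) + 10^(88.8/10) + 10^(91.6/10) + 10^(76.9/10) + 10^(91.0/10) = 6.463e+09.
L_total = 10·log₁₀(6.463e+09) = 98.10 dB SPL.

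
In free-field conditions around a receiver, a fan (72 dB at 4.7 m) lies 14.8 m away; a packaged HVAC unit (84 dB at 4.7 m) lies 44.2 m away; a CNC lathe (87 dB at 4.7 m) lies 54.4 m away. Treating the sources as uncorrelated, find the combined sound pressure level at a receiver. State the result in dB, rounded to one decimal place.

69.1 dB

Apply inverse-square spreading to bring every level to the receiver, then sum 10^(L/10).
fan: 72 − 20·log₁₀(14.8/4.7) = 72 − 9.96 = 62.04 dB.
packaged HVAC unit: 84 − 20·log₁₀(44.2/4.7) = 84 − 19.47 = 64.53 dB.
CNC lathe: 87 − 20·log₁₀(54.4/4.7) = 87 − 21.27 = 65.73 dB.
Σ 10^(L/10) = 8.180e+06 → L_total = 10·log₁₀(8.180e+06) = 69.13 dB.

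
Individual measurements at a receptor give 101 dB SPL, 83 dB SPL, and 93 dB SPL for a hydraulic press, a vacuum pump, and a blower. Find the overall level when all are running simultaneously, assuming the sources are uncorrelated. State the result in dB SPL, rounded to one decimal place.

101.7 dB SPL

Incoherent sources combine by intensity addition: L_total = 10·log₁₀(Σ 10^(L_i/10)).
Σ 10^(L/10) = 10^(101/10) + 10^(83/10) + 10^(93/10) = 1.478e+10.
L_total = 10·log₁₀(1.478e+10) = 101.70 dB SPL.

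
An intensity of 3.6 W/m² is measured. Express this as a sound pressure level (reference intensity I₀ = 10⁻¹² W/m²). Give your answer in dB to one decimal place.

I/I₀ = 3.6/10⁻¹² = 3.6×10^12, and L = 10·log₁₀(I/I₀).
L = 10·(0.5563 + 12) = 125.56 dB.

125.6 dB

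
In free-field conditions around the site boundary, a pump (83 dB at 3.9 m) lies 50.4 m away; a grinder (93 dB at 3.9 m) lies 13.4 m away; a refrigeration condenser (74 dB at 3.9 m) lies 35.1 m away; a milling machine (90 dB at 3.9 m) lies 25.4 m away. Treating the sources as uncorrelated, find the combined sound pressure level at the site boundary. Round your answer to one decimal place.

Propagate each source to the receiver with L = L_ref − 20·log₁₀(r/r_ref), then add intensities.
pump: 83 − 20·log₁₀(50.4/3.9) = 83 − 22.23 = 60.77 dB.
grinder: 93 − 20·log₁₀(13.4/3.9) = 93 − 10.72 = 82.28 dB.
refrigeration condenser: 74 − 20·log₁₀(35.1/3.9) = 74 − 19.08 = 54.92 dB.
milling machine: 90 − 20·log₁₀(25.4/3.9) = 90 − 16.28 = 73.72 dB.
Σ 10^(L/10) = 1.941e+08 → L_total = 10·log₁₀(1.941e+08) = 82.88 dB.

82.9 dB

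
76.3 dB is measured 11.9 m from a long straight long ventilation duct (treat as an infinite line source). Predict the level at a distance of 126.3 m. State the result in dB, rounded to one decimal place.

Line-source attenuation: ΔL = 10·log₁₀(r₂/r₁) = 10·log₁₀(126.3/11.9) = 10.259 dB.
L₂ = 76.3 − 10·log₁₀(126.3/11.9) = 76.3 − 10.259 = 66.04 dB.

66.0 dB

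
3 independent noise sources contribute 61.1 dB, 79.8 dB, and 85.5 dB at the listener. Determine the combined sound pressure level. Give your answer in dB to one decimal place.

86.5 dB

Incoherent sources combine by intensity addition: L_total = 10·log₁₀(Σ 10^(L_i/10)).
Σ 10^(L/10) = 10^(61.1/10) + 10^(79.8/10) + 10^(85.5/10) = 4.516e+08.
L_total = 10·log₁₀(4.516e+08) = 86.55 dB.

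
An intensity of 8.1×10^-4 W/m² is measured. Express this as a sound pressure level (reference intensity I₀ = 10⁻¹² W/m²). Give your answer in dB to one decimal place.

I/I₀ = 8.1×10^-4/10⁻¹² = 8.1×10^8, and L = 10·log₁₀(I/I₀).
L = 10·(0.9085 + 8) = 89.08 dB.

89.1 dB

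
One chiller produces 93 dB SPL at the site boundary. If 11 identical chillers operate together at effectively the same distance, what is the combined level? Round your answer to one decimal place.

103.4 dB SPL

L_total = L₁ + 10·log₁₀ N for N identical incoherent sources.
L_total = 93 + 10·log₁₀(11) = 93 + 10.414 = 103.41 dB SPL.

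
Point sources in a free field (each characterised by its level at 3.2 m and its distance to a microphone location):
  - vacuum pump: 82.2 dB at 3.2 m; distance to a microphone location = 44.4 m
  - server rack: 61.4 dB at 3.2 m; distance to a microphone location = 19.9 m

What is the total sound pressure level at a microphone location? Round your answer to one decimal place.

Propagate each source to the receiver with L = L_ref − 20·log₁₀(r/r_ref), then add intensities.
vacuum pump: 82.2 − 20·log₁₀(44.4/3.2) = 82.2 − 22.84 = 59.36 dB.
server rack: 61.4 − 20·log₁₀(19.9/3.2) = 61.4 − 15.87 = 45.53 dB.
Σ 10^(L/10) = 8.977e+05 → L_total = 10·log₁₀(8.977e+05) = 59.53 dB.

59.5 dB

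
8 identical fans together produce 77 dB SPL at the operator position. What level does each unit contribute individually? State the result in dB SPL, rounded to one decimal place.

68.0 dB SPL

For N identical incoherent sources L_total = L₁ + 10·log₁₀ N, so L₁ = 77 − 10·log₁₀(8) = 77 − 9.031.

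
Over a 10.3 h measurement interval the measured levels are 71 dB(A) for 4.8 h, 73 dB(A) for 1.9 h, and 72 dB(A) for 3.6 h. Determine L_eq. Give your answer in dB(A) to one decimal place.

Weight each interval's intensity by its duration and average over T = 10.3 h:
Σ tᵢ·10^(Lᵢ/10) = 4.8·10^(71/10) + 1.9·10^(73/10) + 3.6·10^(72/10) = 1.554e+08.
L_eq = 10·log₁₀(1.554e+08/10.3) = 71.79 dB(A).

71.8 dB(A)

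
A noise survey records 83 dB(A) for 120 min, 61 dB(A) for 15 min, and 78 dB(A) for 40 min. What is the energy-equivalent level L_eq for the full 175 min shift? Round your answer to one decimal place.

Weight each interval's intensity by its duration and average over T = 175 min:
Σ tᵢ·10^(Lᵢ/10) = 120·10^(83/10) + 15·10^(61/10) + 40·10^(78/10) = 2.649e+10.
L_eq = 10·log₁₀(2.649e+10/175) = 81.80 dB(A).

81.8 dB(A)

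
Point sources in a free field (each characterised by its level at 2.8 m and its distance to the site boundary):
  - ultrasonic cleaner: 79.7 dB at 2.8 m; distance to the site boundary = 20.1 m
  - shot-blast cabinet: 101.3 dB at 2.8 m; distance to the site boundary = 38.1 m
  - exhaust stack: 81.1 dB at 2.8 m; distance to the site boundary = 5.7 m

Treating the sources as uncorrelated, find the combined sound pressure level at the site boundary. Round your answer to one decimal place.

80.2 dB

Propagate each source to the receiver with L = L_ref − 20·log₁₀(r/r_ref), then add intensities.
ultrasonic cleaner: 79.7 − 20·log₁₀(20.1/2.8) = 79.7 − 17.12 = 62.58 dB.
shot-blast cabinet: 101.3 − 20·log₁₀(38.1/2.8) = 101.3 − 22.68 = 78.62 dB.
exhaust stack: 81.1 − 20·log₁₀(5.7/2.8) = 81.1 − 6.17 = 74.93 dB.
Σ 10^(L/10) = 1.058e+08 → L_total = 10·log₁₀(1.058e+08) = 80.24 dB.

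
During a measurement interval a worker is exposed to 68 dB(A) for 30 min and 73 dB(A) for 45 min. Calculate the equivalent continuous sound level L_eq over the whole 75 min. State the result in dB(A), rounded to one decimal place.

71.6 dB(A)

L_eq = 10·log₁₀[(1/T)·Σ tᵢ·10^(Lᵢ/10)] with T = 75 min.
Σ tᵢ·10^(Lᵢ/10) = 30·10^(68/10) + 45·10^(73/10) = 1.087e+09.
L_eq = 10·log₁₀(1.087e+09/75) = 71.61 dB(A).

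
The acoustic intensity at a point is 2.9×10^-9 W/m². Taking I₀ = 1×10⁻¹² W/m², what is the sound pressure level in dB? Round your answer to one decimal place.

Dividing by I₀ shifts the exponent by 12: I/I₀ = 2.9×10^3.
L = 10·(0.4624 + 3) = 34.62 dB.

34.6 dB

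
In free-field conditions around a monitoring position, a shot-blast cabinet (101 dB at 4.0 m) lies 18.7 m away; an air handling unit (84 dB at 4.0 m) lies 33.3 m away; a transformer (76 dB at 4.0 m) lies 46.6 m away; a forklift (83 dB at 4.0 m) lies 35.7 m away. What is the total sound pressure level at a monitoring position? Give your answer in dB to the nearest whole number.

88 dB

Propagate each source to the receiver with L = L_ref − 20·log₁₀(r/r_ref), then add intensities.
shot-blast cabinet: 101 − 20·log₁₀(18.7/4.0) = 101 − 13.40 = 87.60 dB.
air handling unit: 84 − 20·log₁₀(33.3/4.0) = 84 − 18.41 = 65.59 dB.
transformer: 76 − 20·log₁₀(46.6/4.0) = 76 − 21.33 = 54.67 dB.
forklift: 83 − 20·log₁₀(35.7/4.0) = 83 − 19.01 = 63.99 dB.
Σ 10^(L/10) = 5.824e+08 → L_total = 10·log₁₀(5.824e+08) = 87.65 dB.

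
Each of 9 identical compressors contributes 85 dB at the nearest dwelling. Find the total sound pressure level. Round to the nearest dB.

N identical incoherent sources raise the level by 10·log₁₀ N.
L_total = 85 + 10·log₁₀(9) = 85 + 9.542 = 94.54 dB.

95 dB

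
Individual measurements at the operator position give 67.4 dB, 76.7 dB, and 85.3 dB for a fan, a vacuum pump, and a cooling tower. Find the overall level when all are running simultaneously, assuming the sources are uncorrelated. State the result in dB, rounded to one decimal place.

Incoherent sources combine by intensity addition: L_total = 10·log₁₀(Σ 10^(L_i/10)).
Σ 10^(L/10) = 10^(67.4/10) + 10^(76.7/10) + 10^(85.3/10) = 3.911e+08.
L_total = 10·log₁₀(3.911e+08) = 85.92 dB.

85.9 dB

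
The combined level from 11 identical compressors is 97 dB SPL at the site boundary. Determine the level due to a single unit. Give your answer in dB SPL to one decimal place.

86.6 dB SPL

For N identical incoherent sources L_total = L₁ + 10·log₁₀ N, so L₁ = 97 − 10·log₁₀(11) = 97 − 10.414.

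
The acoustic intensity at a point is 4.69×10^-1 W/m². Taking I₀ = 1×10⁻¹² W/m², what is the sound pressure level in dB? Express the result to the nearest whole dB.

L = 10·log₁₀(I/I₀) = 10·log₁₀(4.69×10^-1/10⁻¹²) = 10·log₁₀(4.69×10^11).
L = 10·(0.6712 + 11) = 116.71 dB.

117 dB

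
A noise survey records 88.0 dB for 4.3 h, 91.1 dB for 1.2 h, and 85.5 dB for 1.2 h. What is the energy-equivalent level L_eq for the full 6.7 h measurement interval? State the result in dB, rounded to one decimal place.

L_eq = 10·log₁₀[(1/T)·Σ tᵢ·10^(Lᵢ/10)] with T = 6.7 h.
Σ tᵢ·10^(Lᵢ/10) = 4.3·10^(88.0/10) + 1.2·10^(91.1/10) + 1.2·10^(85.5/10) = 4.685e+09.
L_eq = 10·log₁₀(4.685e+09/6.7) = 88.45 dB.

88.4 dB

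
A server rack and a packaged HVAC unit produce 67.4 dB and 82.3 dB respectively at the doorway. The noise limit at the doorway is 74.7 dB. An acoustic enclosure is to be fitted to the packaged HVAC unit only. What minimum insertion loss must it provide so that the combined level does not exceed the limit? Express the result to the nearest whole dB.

Everything except the packaged HVAC unit sums to 10^(67.4/10) = 5.495e+06 in linear terms, 67.40 dB.
The limit corresponds to 10^(74.7/10) = 2.951e+07; subtracting the fixed part leaves 2.402e+07 for the packaged HVAC unit, i.e. 73.81 dB.
So the packaged HVAC unit must be reduced from 82.3 to 73.81 dB: IL = 8.49 dB.

8 dB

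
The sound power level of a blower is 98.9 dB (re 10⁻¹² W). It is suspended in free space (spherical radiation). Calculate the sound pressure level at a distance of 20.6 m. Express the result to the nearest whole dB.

62 dB

Free-field spherical radiation: L_p = L_w − 10·log₁₀(4π·r²), r = 20.6 m.
4π·r² = 5333 m², 10·log₁₀ of that is 37.269 dB.
L_p = 98.9 − 37.269 = 61.63 dB.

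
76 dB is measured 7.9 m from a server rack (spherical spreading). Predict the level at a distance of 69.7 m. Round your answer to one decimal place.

For a point source, L₂ = L₁ − 20·log₁₀(r₂/r₁).
L₂ = 76 − 20·log₁₀(69.7/7.9) = 76 − 18.912 = 57.09 dB.

57.1 dB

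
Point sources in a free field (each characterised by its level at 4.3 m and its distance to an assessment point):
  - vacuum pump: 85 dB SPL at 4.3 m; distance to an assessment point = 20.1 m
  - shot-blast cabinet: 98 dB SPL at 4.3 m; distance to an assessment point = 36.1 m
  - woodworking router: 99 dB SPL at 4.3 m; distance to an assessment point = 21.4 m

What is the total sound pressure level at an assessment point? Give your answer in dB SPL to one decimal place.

First find each source's level at the receiver (point-source: −20·log₁₀(r/r_ref)), then combine on an intensity basis.
vacuum pump: 85 − 20·log₁₀(20.1/4.3) = 85 − 13.39 = 71.61 dB SPL.
shot-blast cabinet: 98 − 20·log₁₀(36.1/4.3) = 98 − 18.48 = 79.52 dB SPL.
woodworking router: 99 − 20·log₁₀(21.4/4.3) = 99 − 13.94 = 85.06 dB SPL.
Σ 10^(L/10) = 4.247e+08 → L_total = 10·log₁₀(4.247e+08) = 86.28 dB SPL.

86.3 dB SPL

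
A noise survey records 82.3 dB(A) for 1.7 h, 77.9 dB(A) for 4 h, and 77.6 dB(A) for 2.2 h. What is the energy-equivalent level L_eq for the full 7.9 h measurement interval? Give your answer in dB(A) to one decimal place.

79.2 dB(A)

Weight each interval's intensity by its duration and average over T = 7.9 h:
Σ tᵢ·10^(Lᵢ/10) = 1.7·10^(82.3/10) + 4·10^(77.9/10) + 2.2·10^(77.6/10) = 6.619e+08.
L_eq = 10·log₁₀(6.619e+08/7.9) = 79.23 dB(A).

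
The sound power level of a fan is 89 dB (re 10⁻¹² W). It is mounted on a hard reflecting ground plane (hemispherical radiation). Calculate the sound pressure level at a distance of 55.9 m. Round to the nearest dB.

The power spreads over a hemisphere of area 2π·r², so L_p = L_w − 10·log₁₀(2π·r²).
2π·r² = 1.963e+04 m², 10·log₁₀ of that is 42.930 dB.
L_p = 89 − 42.930 = 46.07 dB.

46 dB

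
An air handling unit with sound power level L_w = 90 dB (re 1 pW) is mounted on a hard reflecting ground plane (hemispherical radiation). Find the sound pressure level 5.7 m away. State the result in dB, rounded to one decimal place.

66.9 dB

L_p = L_w − 10·log₁₀(2π·r²) with r = 5.7 m.
2π·r² = 204.1 m², 10·log₁₀ of that is 23.099 dB.
L_p = 90 − 23.099 = 66.90 dB.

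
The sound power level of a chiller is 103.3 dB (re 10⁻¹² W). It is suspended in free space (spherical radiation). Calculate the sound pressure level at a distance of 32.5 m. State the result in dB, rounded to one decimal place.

L_p = L_w − 10·log₁₀(4π·r²) with r = 32.5 m.
4π·r² = 1.327e+04 m², 10·log₁₀ of that is 41.230 dB.
L_p = 103.3 − 41.230 = 62.07 dB.

62.1 dB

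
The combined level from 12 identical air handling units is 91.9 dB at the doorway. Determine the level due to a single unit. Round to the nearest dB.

81 dB

For N identical incoherent sources L_total = L₁ + 10·log₁₀ N, so L₁ = 91.9 − 10·log₁₀(12) = 91.9 − 10.792.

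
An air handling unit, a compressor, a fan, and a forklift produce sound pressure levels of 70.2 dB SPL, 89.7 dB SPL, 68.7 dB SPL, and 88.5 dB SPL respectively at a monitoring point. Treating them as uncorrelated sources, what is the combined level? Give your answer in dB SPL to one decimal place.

92.2 dB SPL

For uncorrelated sources the intensities add, so convert each level to linear form, sum, and take 10·log₁₀ of the total.
Σ 10^(L/10) = 10^(70.2/10) + 10^(89.7/10) + 10^(68.7/10) + 10^(88.5/10) = 1.659e+09.
L_total = 10·log₁₀(1.659e+09) = 92.20 dB SPL.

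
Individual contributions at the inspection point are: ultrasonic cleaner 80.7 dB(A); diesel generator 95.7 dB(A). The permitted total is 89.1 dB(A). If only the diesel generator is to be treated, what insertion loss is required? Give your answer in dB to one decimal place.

Fixed contribution from the other source: Σ 10^(L/10) = 10^(80.7/10) = 1.175e+08 (80.70 dB(A)).
To meet 89.1 dB(A) overall, the treated diesel generator may contribute at most 10^(89.1/10) − 1.175e+08 = 6.953e+08, i.e. 88.42 dB(A).
So the diesel generator must be reduced from 95.7 to 88.42 dB(A): IL = 7.28 dB.

7.3 dB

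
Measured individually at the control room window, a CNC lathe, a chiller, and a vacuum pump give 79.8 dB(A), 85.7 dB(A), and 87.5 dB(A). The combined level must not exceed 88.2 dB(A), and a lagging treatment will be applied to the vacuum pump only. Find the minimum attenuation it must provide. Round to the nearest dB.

Fixed contribution from the other sources: Σ 10^(L/10) = 10^(79.8/10) + 10^(85.7/10) = 4.670e+08 (86.69 dB(A)).
To meet 88.2 dB(A) overall, the treated vacuum pump may contribute at most 10^(88.2/10) − 4.670e+08 = 1.937e+08, i.e. 82.87 dB(A).
So the vacuum pump must be reduced from 87.5 to 82.87 dB(A): IL = 4.63 dB.

5 dB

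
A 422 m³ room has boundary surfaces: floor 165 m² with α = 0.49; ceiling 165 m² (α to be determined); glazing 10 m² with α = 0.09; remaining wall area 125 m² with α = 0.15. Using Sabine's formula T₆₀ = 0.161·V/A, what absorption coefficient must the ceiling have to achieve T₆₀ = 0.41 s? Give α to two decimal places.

A = 0.161·V/T₆₀ = 0.161·422/0.41 = 165.71 m² sabins.
Absorption from the other surfaces = 165·0.49 + 10·0.09 + 125·0.15 = 100.50 m², so the ceiling must supply 65.21 m² over 165 m².
α = 65.21/165 = 0.395.

0.40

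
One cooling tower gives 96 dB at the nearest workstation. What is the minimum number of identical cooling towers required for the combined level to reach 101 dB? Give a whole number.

4

Need L₁ + 10·log₁₀ N ≥ 101, i.e. log₁₀ N ≥ 0.50.
N ≥ 10^(5.0/10) = 3.162, so N = 4.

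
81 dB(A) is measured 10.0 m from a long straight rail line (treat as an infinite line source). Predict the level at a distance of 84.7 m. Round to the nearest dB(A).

Line-source attenuation: ΔL = 10·log₁₀(r₂/r₁) = 10·log₁₀(84.7/10.0) = 9.279 dB.
L₂ = 81 − 10·log₁₀(84.7/10.0) = 81 − 9.279 = 71.72 dB(A).

72 dB(A)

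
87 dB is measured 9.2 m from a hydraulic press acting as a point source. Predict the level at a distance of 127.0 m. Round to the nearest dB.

64 dB

Spherical spreading from a point source gives a 20·log₁₀(r₂/r₁) drop.
L₂ = 87 − 20·log₁₀(127.0/9.2) = 87 − 22.800 = 64.20 dB.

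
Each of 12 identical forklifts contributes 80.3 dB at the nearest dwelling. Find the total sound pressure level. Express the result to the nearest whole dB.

N identical incoherent sources raise the level by 10·log₁₀ N.
L_total = 80.3 + 10·log₁₀(12) = 80.3 + 10.792 = 91.09 dB.

91 dB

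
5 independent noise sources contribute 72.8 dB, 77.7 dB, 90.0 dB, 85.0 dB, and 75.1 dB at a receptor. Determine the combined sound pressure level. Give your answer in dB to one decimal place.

91.5 dB

For uncorrelated sources the intensities add, so convert each level to linear form, sum, and take 10·log₁₀ of the total.
Σ 10^(L/10) = 10^(72.8/10) + 10^(77.7/10) + 10^(90.0/10) + 10^(85.0/10) + 10^(75.1/10) = 1.427e+09.
L_total = 10·log₁₀(1.427e+09) = 91.54 dB.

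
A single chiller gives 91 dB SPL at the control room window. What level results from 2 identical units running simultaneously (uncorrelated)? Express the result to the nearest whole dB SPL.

N identical incoherent sources raise the level by 10·log₁₀ N.
L_total = 91 + 10·log₁₀(2) = 91 + 3.010 = 94.01 dB SPL.

94 dB SPL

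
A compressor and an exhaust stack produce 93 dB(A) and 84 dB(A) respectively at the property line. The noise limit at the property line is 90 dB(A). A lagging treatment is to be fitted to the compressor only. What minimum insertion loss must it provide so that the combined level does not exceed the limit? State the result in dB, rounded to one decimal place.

4.3 dB

The untreated sources together contribute 10^(84/10) = 2.512e+08, i.e. 84.00 dB(A).
The limit corresponds to 10^(90/10) = 1.000e+09; subtracting the fixed part leaves 7.488e+08 for the compressor, i.e. 88.74 dB(A).
So the compressor must be reduced from 93 to 88.74 dB(A): IL = 4.26 dB.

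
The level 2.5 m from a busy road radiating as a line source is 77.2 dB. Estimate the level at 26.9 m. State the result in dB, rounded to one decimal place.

66.9 dB

Cylindrical spreading from a line source gives a 10·log₁₀(r₂/r₁) drop.
L₂ = 77.2 − 10·log₁₀(26.9/2.5) = 77.2 − 10.318 = 66.88 dB.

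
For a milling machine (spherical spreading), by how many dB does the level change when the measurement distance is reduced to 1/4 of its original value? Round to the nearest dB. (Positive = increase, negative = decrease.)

+12 dB

A point source loses 6 dB per doubling of distance; generally ΔL = −20·log₁₀(r₂/r₁).
ΔL = −20·log₁₀(0.25) = +12.04 dB.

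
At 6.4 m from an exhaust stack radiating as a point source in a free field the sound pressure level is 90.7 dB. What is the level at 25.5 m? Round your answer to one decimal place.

Spherical spreading from a point source gives a 20·log₁₀(r₂/r₁) drop.
L₂ = 90.7 − 20·log₁₀(25.5/6.4) = 90.7 − 12.007 = 78.69 dB.

78.7 dB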